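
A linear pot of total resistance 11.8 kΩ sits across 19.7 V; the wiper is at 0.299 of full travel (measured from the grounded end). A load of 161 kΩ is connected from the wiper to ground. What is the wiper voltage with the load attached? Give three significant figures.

The wiper splits the pot into (1−α)R = 8.272 kΩ above and αR = 3.528 kΩ below.
Lower section ‖ load = 3.453 kΩ.
V_wiper = 19.7 × 3.453/(8.272 + 3.453) = 5.80 V.

V ≈ 5.80 V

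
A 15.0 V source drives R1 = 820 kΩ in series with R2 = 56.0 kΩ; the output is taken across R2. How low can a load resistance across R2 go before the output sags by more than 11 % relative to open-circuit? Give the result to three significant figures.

R_L(min) ≈ 424 kΩ

Output resistance R_th = R1‖R2 = (820 × 56.0)/876.0 = 52.42 kΩ.
The fractional drop is R_th/(R_th + R_L); requiring this ≤ 0.110 gives R_L ≥ R_th(1/0.110 − 1) = 52.42 × 8.091 = 424 kΩ.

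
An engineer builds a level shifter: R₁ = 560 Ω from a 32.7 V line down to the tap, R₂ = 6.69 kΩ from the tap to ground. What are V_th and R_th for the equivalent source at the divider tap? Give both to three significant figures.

V_th is the open-circuit tap voltage: 32.7 × 6690/(560 + 6690) = 30.2 V.
With the supply zeroed, R₁ and R₂ appear in parallel from the tap: R_th = R₁‖R₂ = (560 × 6690)/7250 = 517 Ω.

V_th = 30.2 V, R_th = 517 Ω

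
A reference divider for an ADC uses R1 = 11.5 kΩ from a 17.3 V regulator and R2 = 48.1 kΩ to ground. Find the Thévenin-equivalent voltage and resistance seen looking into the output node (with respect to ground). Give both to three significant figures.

V_th is the open-circuit tap voltage: 17.3 × 48.1/(11.5 + 48.1) = 14.0 V.
With the supply zeroed, R1 and R2 appear in parallel from the tap: R_th = R1‖R2 = (11.5 × 48.1)/59.60 = 9.28 kΩ.

V_th = 14.0 V, R_th = 9.28 kΩ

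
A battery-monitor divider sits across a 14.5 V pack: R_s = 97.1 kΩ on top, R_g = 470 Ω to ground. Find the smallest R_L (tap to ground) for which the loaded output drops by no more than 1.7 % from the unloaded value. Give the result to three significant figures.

Output resistance R_th = R_s‖R_g = (97100 × 470)/97570 = 467.7 Ω.
The fractional drop is R_th/(R_th + R_L); requiring this ≤ 0.0170 gives R_L ≥ R_th(1/0.0170 − 1) = 467.7 × 57.82 = 27.0 kΩ.

R_L(min) ≈ 27.0 kΩ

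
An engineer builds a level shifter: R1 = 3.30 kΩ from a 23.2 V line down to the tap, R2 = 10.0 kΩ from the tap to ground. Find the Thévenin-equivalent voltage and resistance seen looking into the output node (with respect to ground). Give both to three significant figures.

V_th is the open-circuit tap voltage: 23.2 × 10.0/(3.30 + 10.0) = 17.4 V.
With the supply zeroed, R1 and R2 appear in parallel from the tap: R_th = R1‖R2 = (3.30 × 10.0)/13.30 = 2.48 kΩ.

V_th = 17.4 V, R_th = 2.48 kΩ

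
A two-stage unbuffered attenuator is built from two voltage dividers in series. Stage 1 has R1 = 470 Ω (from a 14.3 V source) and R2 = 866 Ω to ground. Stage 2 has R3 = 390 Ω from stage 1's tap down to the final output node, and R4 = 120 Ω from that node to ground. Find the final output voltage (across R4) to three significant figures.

Stage 2 presents R3+R4 = 510.0 Ω as a load on stage 1's tap.
Stage 1's lower leg becomes R2‖(R3+R4) = 321.0 Ω, so V_mid = 14.3 × 321.0/791.0 = 5.803 V.
Stage 2 is itself unloaded: V_out = V_mid × R4/(R3+R4) = 5.803 × 120/510.0 = 1.37 V.

V_out ≈ 1.37 V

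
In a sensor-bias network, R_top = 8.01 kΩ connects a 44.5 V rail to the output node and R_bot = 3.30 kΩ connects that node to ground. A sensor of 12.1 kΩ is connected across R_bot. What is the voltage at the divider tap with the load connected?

The load sits in parallel with R_bot: R_bot‖R_L = (3.30 × 12.1) / (3.30 + 12.1) = 2.593 kΩ.
V_out = 44.5 × 2.593 / (8.01 + 2.593) = 44.5 × 2.593/10.60 = 10.9 V.

V_out ≈ 10.9 V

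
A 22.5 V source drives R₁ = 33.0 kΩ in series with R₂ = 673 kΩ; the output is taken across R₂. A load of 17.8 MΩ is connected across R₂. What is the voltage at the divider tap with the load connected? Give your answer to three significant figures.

V_out ≈ 21.4 V

The load sits in parallel with R₂: R₂‖R_L = (673 × 17800) / (673 + 17800) = 648.5 kΩ.
V_out = 22.5 × 648.5 / (33.0 + 648.5) = 22.5 × 648.5/681.5 = 21.4 V.
(Unloaded it would have been 21.4 V.)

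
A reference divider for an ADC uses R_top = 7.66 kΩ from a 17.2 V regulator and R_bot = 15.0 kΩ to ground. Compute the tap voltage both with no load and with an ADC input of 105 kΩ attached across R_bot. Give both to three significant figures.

Open-circuit: V = 17.2 × 15.0/(7.66 + 15.0) = 11.4 V.
With the load, R_bot becomes R_bot‖R_L = 13.12 kΩ, so V = 17.2 × 13.12/20.79 = 10.9 V.

Unloaded: 11.4 V; loaded: 10.9 V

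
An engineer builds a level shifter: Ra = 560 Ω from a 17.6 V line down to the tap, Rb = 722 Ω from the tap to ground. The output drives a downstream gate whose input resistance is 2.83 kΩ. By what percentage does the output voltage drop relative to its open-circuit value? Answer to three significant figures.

The divider's output (Thévenin) resistance is Ra‖Rb = 315.4 Ω.
Fractional drop under load = R_th/(R_th + R_L) = 315.4 / (315.4 + 2830) = 0.1003.
So the output falls by 10.0 %.

10.0 %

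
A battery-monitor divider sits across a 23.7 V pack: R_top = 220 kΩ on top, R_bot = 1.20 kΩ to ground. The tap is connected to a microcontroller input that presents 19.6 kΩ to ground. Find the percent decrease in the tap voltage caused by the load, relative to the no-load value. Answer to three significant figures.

5.74 %

The divider's output (Thévenin) resistance is R_top‖R_bot = 1.193 kΩ.
Fractional drop under load = R_th/(R_th + R_L) = 1.193 / (1.193 + 19.6) = 0.05740.
So the output falls by 5.74 %.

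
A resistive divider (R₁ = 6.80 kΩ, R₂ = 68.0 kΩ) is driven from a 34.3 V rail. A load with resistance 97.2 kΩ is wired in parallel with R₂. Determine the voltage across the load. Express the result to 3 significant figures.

V_out ≈ 29.3 V

The load sits in parallel with R₂: R₂‖R_L = (68.0 × 97.2) / (68.0 + 97.2) = 40.01 kΩ.
V_out = 34.3 × 40.01 / (6.80 + 40.01) = 34.3 × 40.01/46.81 = 29.3 V.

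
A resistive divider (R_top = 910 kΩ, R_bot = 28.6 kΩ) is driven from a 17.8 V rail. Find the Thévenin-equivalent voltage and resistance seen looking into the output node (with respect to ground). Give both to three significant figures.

V_th is the open-circuit tap voltage: 17.8 × 28.6/(910 + 28.6) = 0.542 V.
With the supply zeroed, R_top and R_bot appear in parallel from the tap: R_th = R_top‖R_bot = (910 × 28.6)/938.6 = 27.7 kΩ.

V_th = 0.542 V, R_th = 27.7 kΩ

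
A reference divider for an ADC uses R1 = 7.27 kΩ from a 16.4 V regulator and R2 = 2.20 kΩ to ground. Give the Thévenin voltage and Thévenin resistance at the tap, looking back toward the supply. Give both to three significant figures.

V_th is the open-circuit tap voltage: 16.4 × 2.20/(7.27 + 2.20) = 3.81 V.
With the supply zeroed, R1 and R2 appear in parallel from the tap: R_th = R1‖R2 = (7.27 × 2.20)/9.470 = 1.69 kΩ.

V_th = 3.81 V, R_th = 1.69 kΩ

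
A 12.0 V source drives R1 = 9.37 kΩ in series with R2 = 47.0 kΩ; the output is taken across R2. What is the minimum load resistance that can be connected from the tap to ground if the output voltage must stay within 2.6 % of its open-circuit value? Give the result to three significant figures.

R_L(min) ≈ 293 kΩ

Output resistance R_th = R1‖R2 = (9.37 × 47.0)/56.37 = 7.812 kΩ.
The fractional drop is R_th/(R_th + R_L); requiring this ≤ 0.0260 gives R_L ≥ R_th(1/0.0260 − 1) = 7.812 × 37.46 = 293 kΩ.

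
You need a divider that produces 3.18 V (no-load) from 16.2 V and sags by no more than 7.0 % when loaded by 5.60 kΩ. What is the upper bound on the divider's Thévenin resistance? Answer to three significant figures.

Loading drop = R_th/(R_th + R_L) ≤ 0.0700, so R_th ≤ R_L · ε/(1−ε) = 5.60 kΩ × 0.0700/0.9300 = 422 Ω.
(Any R1, R2 with R2/(R1+R2) = 0.196 and R1‖R2 ≤ 422 Ω will meet the spec.)

R_th ≤ 422 Ω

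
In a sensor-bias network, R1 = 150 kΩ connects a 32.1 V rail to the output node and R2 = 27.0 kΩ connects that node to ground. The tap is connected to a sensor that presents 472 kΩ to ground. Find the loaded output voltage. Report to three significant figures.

V_out ≈ 4.67 V

The load sits in parallel with R2: R2‖R_L = (27.0 × 472) / (27.0 + 472) = 25.54 kΩ.
V_out = 32.1 × 25.54 / (150 + 25.54) = 32.1 × 25.54/175.5 = 4.67 V.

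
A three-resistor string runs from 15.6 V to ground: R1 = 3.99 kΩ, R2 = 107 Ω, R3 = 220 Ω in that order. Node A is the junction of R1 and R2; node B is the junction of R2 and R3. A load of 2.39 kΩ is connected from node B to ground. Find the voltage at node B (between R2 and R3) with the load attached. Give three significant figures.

V ≈ 0.731 V

At node B, R3 is in parallel with the load: R3‖R_L = 201.5 Ω.
Below node A the resistance is R2 + (R3‖R_L) = 308.5 Ω, so V_A = 15.6 × 308.5/4298 = 1.119 V.
Then V_B = V_A × (R3‖R_L)/(R2 + R3‖R_L) = 1.119 × 201.5/308.5 = 0.731 V.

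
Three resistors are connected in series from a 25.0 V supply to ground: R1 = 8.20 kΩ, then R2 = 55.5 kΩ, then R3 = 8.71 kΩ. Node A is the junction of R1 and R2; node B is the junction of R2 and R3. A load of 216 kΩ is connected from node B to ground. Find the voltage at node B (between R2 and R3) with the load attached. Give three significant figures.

V ≈ 2.90 V

At node B, R3 is in parallel with the load: R3‖R_L = 8.372 kΩ.
Below node A the resistance is R2 + (R3‖R_L) = 63.87 kΩ, so V_A = 25.0 × 63.87/72.07 = 22.16 V.
Then V_B = V_A × (R3‖R_L)/(R2 + R3‖R_L) = 22.16 × 8.372/63.87 = 2.90 V.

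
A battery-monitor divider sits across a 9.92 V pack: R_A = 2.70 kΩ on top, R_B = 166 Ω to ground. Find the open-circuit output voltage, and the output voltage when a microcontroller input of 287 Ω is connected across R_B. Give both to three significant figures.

Unloaded: 0.575 V; loaded: 0.372 V

Open-circuit: V = 9.92 × 166/(2700 + 166) = 0.575 V.
With the load, R_B becomes R_B‖R_L = 105.2 Ω, so V = 9.92 × 105.2/2805 = 0.372 V.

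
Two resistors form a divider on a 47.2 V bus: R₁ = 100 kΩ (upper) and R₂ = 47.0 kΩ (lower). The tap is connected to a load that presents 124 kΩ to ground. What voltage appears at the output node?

V_out ≈ 12.0 V

The load sits in parallel with R₂: R₂‖R_L = (47.0 × 124) / (47.0 + 124) = 34.08 kΩ.
V_out = 47.2 × 34.08 / (100 + 34.08) = 47.2 × 34.08/134.1 = 12.0 V.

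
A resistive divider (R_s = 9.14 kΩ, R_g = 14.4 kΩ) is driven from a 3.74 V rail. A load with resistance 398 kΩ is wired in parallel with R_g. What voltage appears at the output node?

The load sits in parallel with R_g: R_g‖R_L = (14.4 × 398) / (14.4 + 398) = 13.90 kΩ.
V_out = 3.74 × 13.90 / (9.14 + 13.90) = 3.74 × 13.90/23.04 = 2.26 V.

V_out ≈ 2.26 V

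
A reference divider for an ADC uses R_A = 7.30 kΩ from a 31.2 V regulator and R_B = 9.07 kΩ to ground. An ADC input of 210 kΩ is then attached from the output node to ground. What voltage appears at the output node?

V_out ≈ 17.0 V

The load sits in parallel with R_B: R_B‖R_L = (9.07 × 210) / (9.07 + 210) = 8.694 kΩ.
V_out = 31.2 × 8.694 / (7.30 + 8.694) = 31.2 × 8.694/15.99 = 17.0 V.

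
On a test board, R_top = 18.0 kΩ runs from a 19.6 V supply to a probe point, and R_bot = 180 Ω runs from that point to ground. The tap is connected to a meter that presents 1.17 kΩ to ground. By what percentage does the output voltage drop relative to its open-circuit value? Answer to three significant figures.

Unloaded V = 19.6 × 180/18180 = 0.19406 V.
Loaded: R_bot‖R_L = 156.0 Ω, giving V = 19.6 × 156.0/18160 = 0.16841 V.
Drop = (0.19406 − 0.16841) / 0.19406 = 13.2 %.

13.2 %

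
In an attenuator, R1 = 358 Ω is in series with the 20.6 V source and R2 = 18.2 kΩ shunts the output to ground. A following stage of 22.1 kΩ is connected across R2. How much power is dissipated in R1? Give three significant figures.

Total resistance from the source is R1 + (R2‖R_L) = 10340 Ω, so I = 20.6/10340 Ω = 1.993 mA.
P = I²·R1 = (1.993 mA)² × 358 Ω = 1.42 mW.

P ≈ 1.42 mW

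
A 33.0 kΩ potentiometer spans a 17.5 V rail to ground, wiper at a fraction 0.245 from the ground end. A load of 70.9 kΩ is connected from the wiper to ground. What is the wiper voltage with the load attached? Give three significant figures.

V ≈ 3.95 V

The wiper splits the pot into (1−α)R = 24.91 kΩ above and αR = 8.085 kΩ below.
Lower section ‖ load = 7.257 kΩ.
V_wiper = 17.5 × 7.257/(24.91 + 7.257) = 3.95 V.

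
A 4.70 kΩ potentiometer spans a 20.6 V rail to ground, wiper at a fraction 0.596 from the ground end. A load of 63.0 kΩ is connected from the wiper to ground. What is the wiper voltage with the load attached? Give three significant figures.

The wiper splits the pot into (1−α)R = 1.899 kΩ above and αR = 2.801 kΩ below.
Lower section ‖ load = 2.682 kΩ.
V_wiper = 20.6 × 2.682/(1.899 + 2.682) = 12.1 V.

V ≈ 12.1 V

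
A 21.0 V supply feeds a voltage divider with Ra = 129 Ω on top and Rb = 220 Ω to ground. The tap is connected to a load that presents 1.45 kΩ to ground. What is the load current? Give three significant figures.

Rb‖R_L = 191.0 Ω; V_out = 21.0 × 191.0/320.0 = 12.53 V.
I_L = V_out / R_L = 12.53 / 1.45 kΩ = 8.64 mA.

I_L ≈ 8.64 mA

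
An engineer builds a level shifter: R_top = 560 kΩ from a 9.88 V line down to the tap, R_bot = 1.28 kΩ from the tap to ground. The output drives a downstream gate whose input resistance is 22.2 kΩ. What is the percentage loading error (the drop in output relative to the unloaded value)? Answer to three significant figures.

The divider's output (Thévenin) resistance is R_top‖R_bot = 1.277 kΩ.
Fractional drop under load = R_th/(R_th + R_L) = 1.277 / (1.277 + 22.2) = 0.05440.
So the output falls by 5.44 %.

5.44 %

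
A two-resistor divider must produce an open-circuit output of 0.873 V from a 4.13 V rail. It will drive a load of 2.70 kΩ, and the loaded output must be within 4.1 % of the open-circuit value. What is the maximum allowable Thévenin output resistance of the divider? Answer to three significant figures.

Loading drop = R_th/(R_th + R_L) ≤ 0.0410, so R_th ≤ R_L · ε/(1−ε) = 2.70 kΩ × 0.0410/0.9590 = 115 Ω.
(Any R1, R2 with R2/(R1+R2) = 0.211 and R1‖R2 ≤ 115 Ω will meet the spec.)

R_th ≤ 115 Ω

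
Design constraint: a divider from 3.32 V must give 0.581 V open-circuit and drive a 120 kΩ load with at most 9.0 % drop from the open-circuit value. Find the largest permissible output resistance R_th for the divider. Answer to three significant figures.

Loading drop = R_th/(R_th + R_L) ≤ 0.0900, so R_th ≤ R_L · ε/(1−ε) = 120 kΩ × 0.0900/0.9100 = 11.9 kΩ.

R_th ≤ 11.9 kΩ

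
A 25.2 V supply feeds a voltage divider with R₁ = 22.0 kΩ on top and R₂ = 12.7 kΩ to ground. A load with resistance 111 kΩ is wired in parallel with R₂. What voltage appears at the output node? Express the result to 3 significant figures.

The load sits in parallel with R₂: R₂‖R_L = (12.7 × 111) / (12.7 + 111) = 11.40 kΩ.
V_out = 25.2 × 11.40 / (22.0 + 11.40) = 25.2 × 11.40/33.40 = 8.60 V.

V_out ≈ 8.60 V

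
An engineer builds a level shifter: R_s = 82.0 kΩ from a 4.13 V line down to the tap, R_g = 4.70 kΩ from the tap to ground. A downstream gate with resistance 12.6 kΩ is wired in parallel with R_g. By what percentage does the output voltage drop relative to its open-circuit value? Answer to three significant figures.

Unloaded V = 4.13 × 4.70/86.70 = 0.2239 V.
Loaded: R_g‖R_L = 3.423 kΩ, giving V = 4.13 × 3.423/85.42 = 0.1655 V.
Drop = (0.2239 − 0.1655) / 0.2239 = 26.1 %.

26.1 %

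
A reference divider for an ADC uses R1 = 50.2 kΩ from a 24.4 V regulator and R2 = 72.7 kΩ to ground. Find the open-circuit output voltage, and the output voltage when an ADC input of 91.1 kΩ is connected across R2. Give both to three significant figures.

Unloaded: 14.4 V; loaded: 10.9 V

Open-circuit: V = 24.4 × 72.7/(50.2 + 72.7) = 14.4 V.
With the load, R2 becomes R2‖R_L = 40.43 kΩ, so V = 24.4 × 40.43/90.63 = 10.9 V.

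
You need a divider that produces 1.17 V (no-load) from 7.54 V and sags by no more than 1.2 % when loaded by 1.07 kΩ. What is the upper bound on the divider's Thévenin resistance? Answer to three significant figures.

Loading drop = R_th/(R_th + R_L) ≤ 0.0120, so R_th ≤ R_L · ε/(1−ε) = 1.07 kΩ × 0.0120/0.9880 = 13.0 Ω.
(Any R1, R2 with R2/(R1+R2) = 0.155 and R1‖R2 ≤ 13.0 Ω will meet the spec.)

R_th ≤ 13.0 Ω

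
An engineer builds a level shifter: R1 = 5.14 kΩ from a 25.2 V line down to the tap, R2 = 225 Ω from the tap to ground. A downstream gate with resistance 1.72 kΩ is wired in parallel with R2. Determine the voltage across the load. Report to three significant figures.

V_out ≈ 0.939 V

The load sits in parallel with R2: R2‖R_L = (225 × 1720) / (225 + 1720) = 199.0 Ω.
V_out = 25.2 × 199.0 / (5140 + 199.0) = 25.2 × 199.0/5339 = 0.939 V.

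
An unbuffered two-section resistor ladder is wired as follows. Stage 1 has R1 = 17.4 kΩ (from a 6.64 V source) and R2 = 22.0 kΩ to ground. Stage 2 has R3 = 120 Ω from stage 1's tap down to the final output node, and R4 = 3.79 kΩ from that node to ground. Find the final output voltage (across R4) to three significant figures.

V_out ≈ 1.03 V

Stage 2 presents R3+R4 = 3910 Ω as a load on stage 1's tap.
Stage 1's lower leg becomes R2‖(R3+R4) = 3320 Ω, so V_mid = 6.64 × 3320/20720 = 1.064 V.
Stage 2 is itself unloaded: V_out = V_mid × R4/(R3+R4) = 1.064 × 3790/3910 = 1.03 V.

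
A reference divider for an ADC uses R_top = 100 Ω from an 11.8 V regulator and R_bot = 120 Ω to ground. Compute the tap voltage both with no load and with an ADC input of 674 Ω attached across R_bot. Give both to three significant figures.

Open-circuit: V = 11.8 × 120/(100 + 120) = 6.44 V.
With the load, R_bot becomes R_bot‖R_L = 101.9 Ω, so V = 11.8 × 101.9/201.9 = 5.95 V.

Unloaded: 6.44 V; loaded: 5.95 V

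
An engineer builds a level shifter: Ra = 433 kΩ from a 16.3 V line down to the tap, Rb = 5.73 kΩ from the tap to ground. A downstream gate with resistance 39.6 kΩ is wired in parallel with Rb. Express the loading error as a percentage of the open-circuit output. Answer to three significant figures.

Unloaded V = 16.3 × 5.73/438.7 = 0.21288 V.
Loaded: Rb‖R_L = 5.006 kΩ, giving V = 16.3 × 5.006/438.0 = 0.18628 V.
Drop = (0.21288 − 0.18628) / 0.21288 = 12.5 %.

12.5 %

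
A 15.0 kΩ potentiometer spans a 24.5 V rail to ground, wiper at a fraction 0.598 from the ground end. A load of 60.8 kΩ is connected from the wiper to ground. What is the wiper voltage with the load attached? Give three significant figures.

V ≈ 13.8 V

The wiper splits the pot into (1−α)R = 6.030 kΩ above and αR = 8.970 kΩ below.
Lower section ‖ load = 7.817 kΩ.
V_wiper = 24.5 × 7.817/(6.030 + 7.817) = 13.8 V.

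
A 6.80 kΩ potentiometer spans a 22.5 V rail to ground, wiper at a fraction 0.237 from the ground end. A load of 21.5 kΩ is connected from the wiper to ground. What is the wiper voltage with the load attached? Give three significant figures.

V ≈ 5.04 V

The wiper splits the pot into (1−α)R = 5.188 kΩ above and αR = 1.612 kΩ below.
Lower section ‖ load = 1.499 kΩ.
V_wiper = 22.5 × 1.499/(5.188 + 1.499) = 5.04 V.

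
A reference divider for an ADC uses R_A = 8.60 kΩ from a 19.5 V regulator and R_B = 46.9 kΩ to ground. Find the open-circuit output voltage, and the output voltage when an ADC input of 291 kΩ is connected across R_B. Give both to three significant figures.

Open-circuit: V = 19.5 × 46.9/(8.60 + 46.9) = 16.5 V.
With the load, R_B becomes R_B‖R_L = 40.39 kΩ, so V = 19.5 × 40.39/48.99 = 16.1 V.

Unloaded: 16.5 V; loaded: 16.1 V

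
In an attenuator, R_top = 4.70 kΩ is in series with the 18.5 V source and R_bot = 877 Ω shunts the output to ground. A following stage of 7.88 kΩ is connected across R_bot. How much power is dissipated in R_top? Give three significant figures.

Total resistance from the source is R_top + (R_bot‖R_L) = 5489 Ω, so I = 18.5/5489 Ω = 3.370 mA.
P = I²·R_top = (3.370 mA)² × 4.70 kΩ = 53.4 mW.

P ≈ 53.4 mW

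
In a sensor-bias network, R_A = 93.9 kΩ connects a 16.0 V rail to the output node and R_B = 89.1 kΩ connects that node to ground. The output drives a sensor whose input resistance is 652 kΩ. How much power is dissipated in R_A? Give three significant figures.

P ≈ 0.810 mW

Total resistance from the source is R_A + (R_B‖R_L) = 172.3 kΩ, so I = 16.0/172.3 kΩ = 0.09287 mA.
P = I²·R_A = (0.09287 mA)² × 93.9 kΩ = 0.810 mW.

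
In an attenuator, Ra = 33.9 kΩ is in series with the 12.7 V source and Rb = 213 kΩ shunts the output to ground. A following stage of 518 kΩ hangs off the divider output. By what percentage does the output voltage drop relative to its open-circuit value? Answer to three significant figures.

The divider's output (Thévenin) resistance is Ra‖Rb = 29.25 kΩ.
Fractional drop under load = R_th/(R_th + R_L) = 29.25 / (29.25 + 518) = 0.05344.
So the output falls by 5.34 %.

5.34 %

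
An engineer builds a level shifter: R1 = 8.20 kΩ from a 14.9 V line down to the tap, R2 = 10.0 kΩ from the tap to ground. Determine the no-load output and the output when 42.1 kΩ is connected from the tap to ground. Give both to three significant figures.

Open-circuit: V = 14.9 × 10.0/(8.20 + 10.0) = 8.19 V.
With the load, R2 becomes R2‖R_L = 8.081 kΩ, so V = 14.9 × 8.081/16.28 = 7.40 V.

Unloaded: 8.19 V; loaded: 7.40 V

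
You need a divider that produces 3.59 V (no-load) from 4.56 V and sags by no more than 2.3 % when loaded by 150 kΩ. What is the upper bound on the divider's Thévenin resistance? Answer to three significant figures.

R_th ≤ 3.53 kΩ

Loading drop = R_th/(R_th + R_L) ≤ 0.0230, so R_th ≤ R_L · ε/(1−ε) = 150 kΩ × 0.0230/0.9770 = 3.53 kΩ.
(Any R1, R2 with R2/(R1+R2) = 0.787 and R1‖R2 ≤ 3.53 kΩ will meet the spec.)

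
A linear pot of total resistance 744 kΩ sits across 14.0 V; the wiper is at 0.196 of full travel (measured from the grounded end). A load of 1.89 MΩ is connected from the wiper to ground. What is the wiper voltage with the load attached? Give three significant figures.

V ≈ 2.58 V

The wiper splits the pot into (1−α)R = 598.2 kΩ above and αR = 145.8 kΩ below.
Lower section ‖ load = 135.4 kΩ.
V_wiper = 14.0 × 135.4/(598.2 + 135.4) = 2.58 V.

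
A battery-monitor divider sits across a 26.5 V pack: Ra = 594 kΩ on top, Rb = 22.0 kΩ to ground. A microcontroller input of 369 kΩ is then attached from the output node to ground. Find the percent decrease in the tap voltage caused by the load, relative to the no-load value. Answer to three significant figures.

The divider's output (Thévenin) resistance is Ra‖Rb = 21.21 kΩ.
Fractional drop under load = R_th/(R_th + R_L) = 21.21 / (21.21 + 369) = 0.05437.
So the output falls by 5.44 %.

5.44 %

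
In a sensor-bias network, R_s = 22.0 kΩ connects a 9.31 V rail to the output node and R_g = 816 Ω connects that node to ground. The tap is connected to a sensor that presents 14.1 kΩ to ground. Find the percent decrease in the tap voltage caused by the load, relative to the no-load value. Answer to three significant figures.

The divider's output (Thévenin) resistance is R_s‖R_g = 786.8 Ω.
Fractional drop under load = R_th/(R_th + R_L) = 786.8 / (786.8 + 14100) = 0.05285.
So the output falls by 5.29 %.

5.29 %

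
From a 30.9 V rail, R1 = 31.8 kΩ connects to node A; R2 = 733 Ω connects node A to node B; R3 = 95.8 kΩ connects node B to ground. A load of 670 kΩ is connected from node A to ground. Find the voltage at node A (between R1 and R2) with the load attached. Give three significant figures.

Below node A the series string R2+R3 = 96530 Ω sits in parallel with the 670000 Ω load: 84380 Ω.
V_A = 30.9 × 84380/(31800 + 84380) = 22.4 V.

V ≈ 22.4 V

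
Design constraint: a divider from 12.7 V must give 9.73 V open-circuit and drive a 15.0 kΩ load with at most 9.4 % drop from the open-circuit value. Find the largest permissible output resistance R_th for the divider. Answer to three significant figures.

R_th ≤ 1.56 kΩ

Loading drop = R_th/(R_th + R_L) ≤ 0.0940, so R_th ≤ R_L · ε/(1−ε) = 15.0 kΩ × 0.0940/0.9060 = 1.56 kΩ.
(Any R1, R2 with R2/(R1+R2) = 0.766 and R1‖R2 ≤ 1.56 kΩ will meet the spec.)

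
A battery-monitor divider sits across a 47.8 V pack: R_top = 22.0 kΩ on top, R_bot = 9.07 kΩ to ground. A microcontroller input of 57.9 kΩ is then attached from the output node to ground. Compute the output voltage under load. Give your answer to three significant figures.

V_out ≈ 12.6 V

The load sits in parallel with R_bot: R_bot‖R_L = (9.07 × 57.9) / (9.07 + 57.9) = 7.842 kΩ.
V_out = 47.8 × 7.842 / (22.0 + 7.842) = 47.8 × 7.842/29.84 = 12.6 V.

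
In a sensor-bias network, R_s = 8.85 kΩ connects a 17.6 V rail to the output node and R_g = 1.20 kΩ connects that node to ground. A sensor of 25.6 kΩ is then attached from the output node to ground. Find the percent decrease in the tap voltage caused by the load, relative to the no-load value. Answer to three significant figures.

3.96 %

The divider's output (Thévenin) resistance is R_s‖R_g = 1.057 kΩ.
Fractional drop under load = R_th/(R_th + R_L) = 1.057 / (1.057 + 25.6) = 0.03964.
So the output falls by 3.96 %.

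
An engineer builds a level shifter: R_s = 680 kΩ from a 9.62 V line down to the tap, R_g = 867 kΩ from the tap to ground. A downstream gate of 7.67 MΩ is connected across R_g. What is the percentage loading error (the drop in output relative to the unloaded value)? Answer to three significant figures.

The divider's output (Thévenin) resistance is R_s‖R_g = 381.1 kΩ.
Fractional drop under load = R_th/(R_th + R_L) = 381.1 / (381.1 + 7670) = 0.04734.
So the output falls by 4.73 %.

4.73 %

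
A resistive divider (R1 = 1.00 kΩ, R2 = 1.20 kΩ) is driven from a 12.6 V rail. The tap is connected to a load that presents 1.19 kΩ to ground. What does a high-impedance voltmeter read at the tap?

V_out ≈ 4.71 V

The load sits in parallel with R2: R2‖R_L = (1.20 × 1.19) / (1.20 + 1.19) = 0.5975 kΩ.
V_out = 12.6 × 0.5975 / (1.00 + 0.5975) = 12.6 × 0.5975/1.597 = 4.71 V.
(Unloaded it would have been 6.87 V.)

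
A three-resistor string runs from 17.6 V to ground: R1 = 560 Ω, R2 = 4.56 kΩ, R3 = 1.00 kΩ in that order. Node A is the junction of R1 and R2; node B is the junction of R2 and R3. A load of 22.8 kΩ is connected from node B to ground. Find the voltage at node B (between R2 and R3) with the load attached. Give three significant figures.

At node B, R3 is in parallel with the load: R3‖R_L = 958.0 Ω.
Below node A the resistance is R2 + (R3‖R_L) = 5518 Ω, so V_A = 17.6 × 5518/6078 = 15.98 V.
Then V_B = V_A × (R3‖R_L)/(R2 + R3‖R_L) = 15.98 × 958.0/5518 = 2.77 V.

V ≈ 2.77 V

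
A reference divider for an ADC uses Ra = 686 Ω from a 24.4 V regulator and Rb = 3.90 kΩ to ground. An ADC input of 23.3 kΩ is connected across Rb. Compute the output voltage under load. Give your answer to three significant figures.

The load sits in parallel with Rb: Rb‖R_L = (3900 × 23300) / (3900 + 23300) = 3341 Ω.
V_out = 24.4 × 3341 / (686 + 3341) = 24.4 × 3341/4027 = 20.2 V.
(Unloaded it would have been 20.8 V.)

V_out ≈ 20.2 V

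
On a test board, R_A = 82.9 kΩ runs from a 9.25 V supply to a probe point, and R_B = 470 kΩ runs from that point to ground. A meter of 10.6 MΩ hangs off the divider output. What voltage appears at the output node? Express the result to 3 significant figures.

V_out ≈ 7.81 V

The load sits in parallel with R_B: R_B‖R_L = (470 × 10600) / (470 + 10600) = 450.0 kΩ.
V_out = 9.25 × 450.0 / (82.9 + 450.0) = 9.25 × 450.0/532.9 = 7.81 V.
(Unloaded it would have been 7.86 V.)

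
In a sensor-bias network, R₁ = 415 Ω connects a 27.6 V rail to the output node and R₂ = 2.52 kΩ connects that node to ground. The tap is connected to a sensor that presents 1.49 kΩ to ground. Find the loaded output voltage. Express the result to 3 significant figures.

V_out ≈ 19.1 V

The load sits in parallel with R₂: R₂‖R_L = (2520 × 1490) / (2520 + 1490) = 936.4 Ω.
V_out = 27.6 × 936.4 / (415 + 936.4) = 27.6 × 936.4/1351 = 19.1 V.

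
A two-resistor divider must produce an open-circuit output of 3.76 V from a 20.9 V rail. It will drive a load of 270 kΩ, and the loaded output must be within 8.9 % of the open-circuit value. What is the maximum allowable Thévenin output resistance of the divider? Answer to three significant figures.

Loading drop = R_th/(R_th + R_L) ≤ 0.0890, so R_th ≤ R_L · ε/(1−ε) = 270 kΩ × 0.0890/0.9110 = 26.4 kΩ.
(Any R1, R2 with R2/(R1+R2) = 0.180 and R1‖R2 ≤ 26.4 kΩ will meet the spec.)

R_th ≤ 26.4 kΩ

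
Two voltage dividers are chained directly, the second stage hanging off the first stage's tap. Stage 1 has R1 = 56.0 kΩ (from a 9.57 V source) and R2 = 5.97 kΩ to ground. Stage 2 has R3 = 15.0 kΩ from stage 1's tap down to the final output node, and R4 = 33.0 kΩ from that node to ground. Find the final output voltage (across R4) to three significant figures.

V_out ≈ 0.570 V

Stage 2 presents R3+R4 = 48.00 kΩ as a load on stage 1's tap.
Stage 1's lower leg becomes R2‖(R3+R4) = 5.310 kΩ, so V_mid = 9.57 × 5.310/61.31 = 0.8288 V.
Stage 2 is itself unloaded: V_out = V_mid × R4/(R3+R4) = 0.8288 × 33.0/48.00 = 0.570 V.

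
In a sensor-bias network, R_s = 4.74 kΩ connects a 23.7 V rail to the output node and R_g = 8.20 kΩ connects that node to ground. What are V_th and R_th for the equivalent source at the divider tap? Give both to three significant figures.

V_th = 15.0 V, R_th = 3.00 kΩ

V_th is the open-circuit tap voltage: 23.7 × 8.20/(4.74 + 8.20) = 15.0 V.
With the supply zeroed, R_s and R_g appear in parallel from the tap: R_th = R_s‖R_g = (4.74 × 8.20)/12.94 = 3.00 kΩ.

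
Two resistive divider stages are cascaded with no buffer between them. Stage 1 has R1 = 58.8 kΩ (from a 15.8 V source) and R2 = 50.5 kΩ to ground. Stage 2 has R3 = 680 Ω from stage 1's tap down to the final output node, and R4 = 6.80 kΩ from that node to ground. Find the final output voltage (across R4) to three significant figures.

V_out ≈ 1.43 V

Stage 2 presents R3+R4 = 7480 Ω as a load on stage 1's tap.
Stage 1's lower leg becomes R2‖(R3+R4) = 6515 Ω, so V_mid = 15.8 × 6515/65320 = 1.576 V.
Stage 2 is itself unloaded: V_out = V_mid × R4/(R3+R4) = 1.576 × 6800/7480 = 1.43 V.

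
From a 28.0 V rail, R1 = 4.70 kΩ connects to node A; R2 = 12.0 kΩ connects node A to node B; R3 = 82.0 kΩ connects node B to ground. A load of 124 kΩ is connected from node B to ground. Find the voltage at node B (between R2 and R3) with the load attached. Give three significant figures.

At node B, R3 is in parallel with the load: R3‖R_L = 49.36 kΩ.
Below node A the resistance is R2 + (R3‖R_L) = 61.36 kΩ, so V_A = 28.0 × 61.36/66.06 = 26.01 V.
Then V_B = V_A × (R3‖R_L)/(R2 + R3‖R_L) = 26.01 × 49.36/61.36 = 20.9 V.

V ≈ 20.9 V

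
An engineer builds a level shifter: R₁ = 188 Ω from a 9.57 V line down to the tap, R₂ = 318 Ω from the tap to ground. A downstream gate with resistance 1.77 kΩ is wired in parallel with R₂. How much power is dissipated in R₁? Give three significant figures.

P ≈ 82.2 mW

Total resistance from the source is R₁ + (R₂‖R_L) = 457.6 Ω, so I = 9.57/457.6 Ω = 20.91 mA.
P = I²·R₁ = (20.91 mA)² × 188 Ω = 82.2 mW.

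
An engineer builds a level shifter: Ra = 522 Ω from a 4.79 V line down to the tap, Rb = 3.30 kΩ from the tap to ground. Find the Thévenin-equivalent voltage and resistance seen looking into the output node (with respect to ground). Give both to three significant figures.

V_th is the open-circuit tap voltage: 4.79 × 3300/(522 + 3300) = 4.14 V.
With the supply zeroed, Ra and Rb appear in parallel from the tap: R_th = Ra‖Rb = (522 × 3300)/3822 = 451 Ω.

V_th = 4.14 V, R_th = 451 Ω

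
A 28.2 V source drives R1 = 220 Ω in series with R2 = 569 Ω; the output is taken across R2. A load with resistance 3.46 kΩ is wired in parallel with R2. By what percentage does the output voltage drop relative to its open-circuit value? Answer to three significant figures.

The divider's output (Thévenin) resistance is R1‖R2 = 158.7 Ω.
Fractional drop under load = R_th/(R_th + R_L) = 158.7 / (158.7 + 3460) = 0.04384.
So the output falls by 4.38 %.

4.38 %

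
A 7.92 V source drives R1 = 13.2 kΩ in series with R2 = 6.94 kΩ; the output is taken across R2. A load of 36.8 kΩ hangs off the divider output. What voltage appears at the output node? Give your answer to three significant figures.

V_out ≈ 2.43 V

The load sits in parallel with R2: R2‖R_L = (6.94 × 36.8) / (6.94 + 36.8) = 5.839 kΩ.
V_out = 7.92 × 5.839 / (13.2 + 5.839) = 7.92 × 5.839/19.04 = 2.43 V.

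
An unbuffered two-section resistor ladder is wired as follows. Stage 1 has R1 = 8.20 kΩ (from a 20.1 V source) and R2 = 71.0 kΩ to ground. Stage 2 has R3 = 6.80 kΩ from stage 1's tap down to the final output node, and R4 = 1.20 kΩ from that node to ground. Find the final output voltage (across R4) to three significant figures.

Stage 2 presents R3+R4 = 8.000 kΩ as a load on stage 1's tap.
Stage 1's lower leg becomes R2‖(R3+R4) = 7.190 kΩ, so V_mid = 20.1 × 7.190/15.39 = 9.390 V.
Stage 2 is itself unloaded: V_out = V_mid × R4/(R3+R4) = 9.390 × 1.20/8.000 = 1.41 V.

V_out ≈ 1.41 V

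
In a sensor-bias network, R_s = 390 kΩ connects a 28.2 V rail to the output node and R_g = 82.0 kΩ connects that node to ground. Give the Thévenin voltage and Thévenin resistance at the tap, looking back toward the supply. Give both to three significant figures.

V_th is the open-circuit tap voltage: 28.2 × 82.0/(390 + 82.0) = 4.90 V.
With the supply zeroed, R_s and R_g appear in parallel from the tap: R_th = R_s‖R_g = (390 × 82.0)/472.0 = 67.8 kΩ.

V_th = 4.90 V, R_th = 67.8 kΩ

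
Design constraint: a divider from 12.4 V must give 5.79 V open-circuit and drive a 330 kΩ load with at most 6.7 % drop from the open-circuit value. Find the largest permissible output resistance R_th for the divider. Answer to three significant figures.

R_th ≤ 23.7 kΩ

Loading drop = R_th/(R_th + R_L) ≤ 0.0670, so R_th ≤ R_L · ε/(1−ε) = 330 kΩ × 0.0670/0.9330 = 23.7 kΩ.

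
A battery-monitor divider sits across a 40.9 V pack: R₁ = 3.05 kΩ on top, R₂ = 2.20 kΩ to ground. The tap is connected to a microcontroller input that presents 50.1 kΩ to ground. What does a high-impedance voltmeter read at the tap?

V_out ≈ 16.7 V

The load sits in parallel with R₂: R₂‖R_L = (2.20 × 50.1) / (2.20 + 50.1) = 2.107 kΩ.
V_out = 40.9 × 2.107 / (3.05 + 2.107) = 40.9 × 2.107/5.157 = 16.7 V.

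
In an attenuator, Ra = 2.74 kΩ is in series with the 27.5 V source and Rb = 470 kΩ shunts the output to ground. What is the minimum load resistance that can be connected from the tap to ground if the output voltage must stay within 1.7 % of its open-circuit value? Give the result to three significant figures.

Output resistance R_th = Ra‖Rb = (2.74 × 470)/472.7 = 2.724 kΩ.
The fractional drop is R_th/(R_th + R_L); requiring this ≤ 0.0170 gives R_L ≥ R_th(1/0.0170 − 1) = 2.724 × 57.82 = 158 kΩ.

R_L(min) ≈ 158 kΩ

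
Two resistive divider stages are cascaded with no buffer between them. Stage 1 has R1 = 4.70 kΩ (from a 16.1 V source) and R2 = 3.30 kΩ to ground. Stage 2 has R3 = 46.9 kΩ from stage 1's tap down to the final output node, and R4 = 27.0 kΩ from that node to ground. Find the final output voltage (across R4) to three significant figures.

Stage 2 presents R3+R4 = 73.90 kΩ as a load on stage 1's tap.
Stage 1's lower leg becomes R2‖(R3+R4) = 3.159 kΩ, so V_mid = 16.1 × 3.159/7.859 = 6.471 V.
Stage 2 is itself unloaded: V_out = V_mid × R4/(R3+R4) = 6.471 × 27.0/73.90 = 2.36 V.

V_out ≈ 2.36 V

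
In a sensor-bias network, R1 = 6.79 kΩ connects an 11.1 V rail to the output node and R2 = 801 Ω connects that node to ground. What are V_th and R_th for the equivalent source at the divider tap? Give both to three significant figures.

V_th is the open-circuit tap voltage: 11.1 × 801/(6790 + 801) = 1.17 V.
With the supply zeroed, R1 and R2 appear in parallel from the tap: R_th = R1‖R2 = (6790 × 801)/7591 = 716 Ω.

V_th = 1.17 V, R_th = 716 Ω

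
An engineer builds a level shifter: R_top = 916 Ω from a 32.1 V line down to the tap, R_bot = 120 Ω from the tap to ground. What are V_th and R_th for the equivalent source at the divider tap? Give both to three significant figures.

V_th is the open-circuit tap voltage: 32.1 × 120/(916 + 120) = 3.72 V.
With the supply zeroed, R_top and R_bot appear in parallel from the tap: R_th = R_top‖R_bot = (916 × 120)/1036 = 106 Ω.

V_th = 3.72 V, R_th = 106 Ω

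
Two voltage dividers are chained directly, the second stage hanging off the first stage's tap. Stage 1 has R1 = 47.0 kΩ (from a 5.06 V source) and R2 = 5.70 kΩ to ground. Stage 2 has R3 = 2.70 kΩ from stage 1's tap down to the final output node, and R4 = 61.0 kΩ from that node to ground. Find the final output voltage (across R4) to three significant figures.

Stage 2 presents R3+R4 = 63.70 kΩ as a load on stage 1's tap.
Stage 1's lower leg becomes R2‖(R3+R4) = 5.232 kΩ, so V_mid = 5.06 × 5.232/52.23 = 0.5068 V.
Stage 2 is itself unloaded: V_out = V_mid × R4/(R3+R4) = 0.5068 × 61.0/63.70 = 0.485 V.

V_out ≈ 0.485 V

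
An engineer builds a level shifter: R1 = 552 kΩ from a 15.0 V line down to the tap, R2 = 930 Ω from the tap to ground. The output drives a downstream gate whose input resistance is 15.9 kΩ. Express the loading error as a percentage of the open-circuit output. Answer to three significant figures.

The divider's output (Thévenin) resistance is R1‖R2 = 928.4 Ω.
Fractional drop under load = R_th/(R_th + R_L) = 928.4 / (928.4 + 15900) = 0.05517.
So the output falls by 5.52 %.

5.52 %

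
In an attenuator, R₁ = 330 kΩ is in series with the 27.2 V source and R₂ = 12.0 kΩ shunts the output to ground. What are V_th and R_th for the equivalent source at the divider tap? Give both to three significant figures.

V_th = 0.954 V, R_th = 11.6 kΩ

V_th is the open-circuit tap voltage: 27.2 × 12.0/(330 + 12.0) = 0.954 V.
With the supply zeroed, R₁ and R₂ appear in parallel from the tap: R_th = R₁‖R₂ = (330 × 12.0)/342.0 = 11.6 kΩ.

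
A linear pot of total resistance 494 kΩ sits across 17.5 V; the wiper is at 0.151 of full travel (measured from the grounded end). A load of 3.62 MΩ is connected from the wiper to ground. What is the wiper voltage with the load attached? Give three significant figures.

The wiper splits the pot into (1−α)R = 419.4 kΩ above and αR = 74.59 kΩ below.
Lower section ‖ load = 73.09 kΩ.
V_wiper = 17.5 × 73.09/(419.4 + 73.09) = 2.60 V.

V ≈ 2.60 V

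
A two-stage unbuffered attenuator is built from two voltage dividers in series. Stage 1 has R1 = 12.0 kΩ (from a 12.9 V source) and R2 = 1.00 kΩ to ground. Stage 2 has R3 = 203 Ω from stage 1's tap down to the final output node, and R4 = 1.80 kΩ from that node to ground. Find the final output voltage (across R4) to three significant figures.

V_out ≈ 0.610 V

Stage 2 presents R3+R4 = 2003 Ω as a load on stage 1's tap.
Stage 1's lower leg becomes R2‖(R3+R4) = 667.0 Ω, so V_mid = 12.9 × 667.0/12670 = 0.6793 V.
Stage 2 is itself unloaded: V_out = V_mid × R4/(R3+R4) = 0.6793 × 1800/2003 = 0.610 V.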